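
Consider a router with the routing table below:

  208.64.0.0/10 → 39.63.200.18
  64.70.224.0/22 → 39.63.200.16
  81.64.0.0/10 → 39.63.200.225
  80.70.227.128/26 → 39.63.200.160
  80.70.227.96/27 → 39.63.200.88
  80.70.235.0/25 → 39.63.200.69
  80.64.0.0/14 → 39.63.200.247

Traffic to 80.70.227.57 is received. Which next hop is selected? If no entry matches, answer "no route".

no route

No entry's prefix contains 80.70.227.57; there is no default route.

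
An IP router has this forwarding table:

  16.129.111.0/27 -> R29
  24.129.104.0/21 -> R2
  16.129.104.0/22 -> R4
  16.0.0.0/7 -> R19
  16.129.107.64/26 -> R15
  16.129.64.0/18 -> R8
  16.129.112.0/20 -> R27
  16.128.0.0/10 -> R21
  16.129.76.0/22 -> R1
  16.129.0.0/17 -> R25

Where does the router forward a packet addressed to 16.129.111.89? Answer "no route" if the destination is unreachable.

R8

Routes whose prefix contains 16.129.111.89:
  16.0.0.0/7 (16.0.0.0 - 17.255.255.255) -> R19
  16.128.0.0/10 (16.128.0.0 - 16.191.255.255) -> R21
  16.129.0.0/17 (16.129.0.0 - 16.129.127.255) -> R25
  16.129.64.0/18 (16.129.64.0 - 16.129.127.255) -> R8
More-specific entries that do NOT match:
  16.129.111.0/27 (16.129.111.0 - 16.129.111.31) does not contain 16.129.111.89
  16.129.107.64/26 (16.129.107.64 - 16.129.107.127) does not contain 16.129.111.89
  16.129.104.0/22 (16.129.104.0 - 16.129.107.255) does not contain 16.129.111.89
  16.129.76.0/22 (16.129.76.0 - 16.129.79.255) does not contain 16.129.111.89
  24.129.104.0/21 (24.129.104.0 - 24.129.111.255) does not contain 16.129.111.89
  16.129.112.0/20 (16.129.112.0 - 16.129.127.255) does not contain 16.129.111.89
Longest matching prefix is /18 -> next hop R8.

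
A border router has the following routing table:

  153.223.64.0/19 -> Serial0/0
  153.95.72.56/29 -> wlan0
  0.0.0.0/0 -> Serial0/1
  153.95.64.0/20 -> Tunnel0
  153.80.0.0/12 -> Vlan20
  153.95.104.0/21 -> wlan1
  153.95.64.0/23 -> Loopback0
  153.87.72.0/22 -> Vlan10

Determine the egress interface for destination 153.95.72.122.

Routes whose prefix contains 153.95.72.122:
  0.0.0.0/0 (default, matches everything) -> Serial0/1
  153.80.0.0/12 (153.80.0.0 - 153.95.255.255) -> Vlan20
  153.95.64.0/20 (153.95.64.0 - 153.95.79.255) -> Tunnel0
More-specific entries that do NOT match:
  153.95.72.56/29 (153.95.72.56 - 153.95.72.63) does not contain 153.95.72.122
  153.95.64.0/23 (153.95.64.0 - 153.95.65.255) does not contain 153.95.72.122
  153.87.72.0/22 (153.87.72.0 - 153.87.75.255) does not contain 153.95.72.122
  153.95.104.0/21 (153.95.104.0 - 153.95.111.255) does not contain 153.95.72.122
Longest matching prefix is /20 -> interface Tunnel0.

Tunnel0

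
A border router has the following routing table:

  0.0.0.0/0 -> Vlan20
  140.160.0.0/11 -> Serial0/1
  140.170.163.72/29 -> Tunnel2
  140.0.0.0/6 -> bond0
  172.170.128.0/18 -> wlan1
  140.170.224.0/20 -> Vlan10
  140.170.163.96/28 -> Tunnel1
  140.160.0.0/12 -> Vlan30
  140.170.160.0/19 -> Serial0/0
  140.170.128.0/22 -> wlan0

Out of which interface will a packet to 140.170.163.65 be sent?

Routes whose prefix contains 140.170.163.65:
  0.0.0.0/0 (default, matches everything) -> Vlan20
  140.0.0.0/6 (140.0.0.0 - 143.255.255.255) -> bond0
  140.160.0.0/11 (140.160.0.0 - 140.191.255.255) -> Serial0/1
  140.160.0.0/12 (140.160.0.0 - 140.175.255.255) -> Vlan30
  140.170.160.0/19 (140.170.160.0 - 140.170.191.255) -> Serial0/0
More-specific entries that do NOT match:
  140.170.163.72/29 (140.170.163.72 - 140.170.163.79) does not contain 140.170.163.65
  140.170.163.96/28 (140.170.163.96 - 140.170.163.111) does not contain 140.170.163.65
  140.170.128.0/22 (140.170.128.0 - 140.170.131.255) does not contain 140.170.163.65
  140.170.224.0/20 (140.170.224.0 - 140.170.239.255) does not contain 140.170.163.65
Longest matching prefix is /19 -> interface Serial0/0.

Serial0/0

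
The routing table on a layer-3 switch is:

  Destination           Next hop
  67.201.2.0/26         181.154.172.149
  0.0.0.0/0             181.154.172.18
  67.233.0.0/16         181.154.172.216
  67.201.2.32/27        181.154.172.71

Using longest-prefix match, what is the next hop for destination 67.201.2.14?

Routes whose prefix contains 67.201.2.14:
  0.0.0.0/0 (default, matches everything) -> 181.154.172.18
  67.201.2.0/26 (67.201.2.0 - 67.201.2.63) -> 181.154.172.149
More-specific entries that do NOT match:
  67.201.2.32/27 (67.201.2.32 - 67.201.2.63) does not contain 67.201.2.14
Longest matching prefix is /26 -> next hop 181.154.172.149.

181.154.172.149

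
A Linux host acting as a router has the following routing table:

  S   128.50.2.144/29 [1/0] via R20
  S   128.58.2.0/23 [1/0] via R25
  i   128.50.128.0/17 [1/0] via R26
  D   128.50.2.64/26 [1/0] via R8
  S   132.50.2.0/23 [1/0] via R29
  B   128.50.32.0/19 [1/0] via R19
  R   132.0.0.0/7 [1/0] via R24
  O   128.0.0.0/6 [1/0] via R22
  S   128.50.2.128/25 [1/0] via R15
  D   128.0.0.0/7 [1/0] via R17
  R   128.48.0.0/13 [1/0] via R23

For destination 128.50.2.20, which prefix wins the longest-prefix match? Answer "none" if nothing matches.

Entries matching 128.50.2.20:
  128.0.0.0/6 (128.0.0.0 - 131.255.255.255)
  128.0.0.0/7 (128.0.0.0 - 129.255.255.255)
  128.48.0.0/13 (128.48.0.0 - 128.55.255.255)
Most specific is 128.48.0.0/13.

128.48.0.0/13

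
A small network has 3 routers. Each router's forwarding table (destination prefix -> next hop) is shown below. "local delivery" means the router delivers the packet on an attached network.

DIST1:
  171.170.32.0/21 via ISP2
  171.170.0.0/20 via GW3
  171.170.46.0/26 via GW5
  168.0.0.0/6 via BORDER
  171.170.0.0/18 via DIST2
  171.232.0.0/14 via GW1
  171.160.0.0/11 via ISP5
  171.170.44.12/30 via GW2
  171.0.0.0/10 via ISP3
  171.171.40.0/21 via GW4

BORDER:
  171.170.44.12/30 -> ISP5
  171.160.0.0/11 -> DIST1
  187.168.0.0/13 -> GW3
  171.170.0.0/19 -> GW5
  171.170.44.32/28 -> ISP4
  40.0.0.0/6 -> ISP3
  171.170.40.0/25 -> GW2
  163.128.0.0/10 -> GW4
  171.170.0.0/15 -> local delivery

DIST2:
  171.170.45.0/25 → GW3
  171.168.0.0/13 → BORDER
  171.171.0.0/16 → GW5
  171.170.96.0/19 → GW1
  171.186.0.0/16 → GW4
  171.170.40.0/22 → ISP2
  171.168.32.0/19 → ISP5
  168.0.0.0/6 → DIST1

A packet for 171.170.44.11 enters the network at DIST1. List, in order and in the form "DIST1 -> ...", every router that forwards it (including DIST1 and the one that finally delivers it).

DIST1 -> DIST2 -> BORDER

At DIST1: longest match for 171.170.44.11 is 171.170.0.0/18 -> DIST2
At DIST2: longest match for 171.170.44.11 is 171.168.0.0/13 -> BORDER
At BORDER: longest match for 171.170.44.11 is 171.170.0.0/15 -> local delivery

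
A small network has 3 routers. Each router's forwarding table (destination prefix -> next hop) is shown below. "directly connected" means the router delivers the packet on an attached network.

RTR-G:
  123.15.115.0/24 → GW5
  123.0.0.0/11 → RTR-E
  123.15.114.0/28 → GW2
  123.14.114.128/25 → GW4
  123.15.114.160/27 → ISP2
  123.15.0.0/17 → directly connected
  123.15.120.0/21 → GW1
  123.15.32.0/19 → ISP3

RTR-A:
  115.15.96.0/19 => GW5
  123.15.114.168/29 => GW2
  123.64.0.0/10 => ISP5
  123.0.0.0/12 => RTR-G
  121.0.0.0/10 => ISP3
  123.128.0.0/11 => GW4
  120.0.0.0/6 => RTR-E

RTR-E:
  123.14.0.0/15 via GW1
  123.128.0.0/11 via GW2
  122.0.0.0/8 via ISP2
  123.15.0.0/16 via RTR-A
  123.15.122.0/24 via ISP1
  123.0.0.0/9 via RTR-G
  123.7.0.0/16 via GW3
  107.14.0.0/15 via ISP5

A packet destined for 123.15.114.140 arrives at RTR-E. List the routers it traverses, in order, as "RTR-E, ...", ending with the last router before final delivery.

At RTR-E: longest match for 123.15.114.140 is 123.15.0.0/16 -> RTR-A
At RTR-A: longest match for 123.15.114.140 is 123.0.0.0/12 -> RTR-G
At RTR-G: longest match for 123.15.114.140 is 123.15.0.0/17 -> directly connected

RTR-E, RTR-A, RTR-G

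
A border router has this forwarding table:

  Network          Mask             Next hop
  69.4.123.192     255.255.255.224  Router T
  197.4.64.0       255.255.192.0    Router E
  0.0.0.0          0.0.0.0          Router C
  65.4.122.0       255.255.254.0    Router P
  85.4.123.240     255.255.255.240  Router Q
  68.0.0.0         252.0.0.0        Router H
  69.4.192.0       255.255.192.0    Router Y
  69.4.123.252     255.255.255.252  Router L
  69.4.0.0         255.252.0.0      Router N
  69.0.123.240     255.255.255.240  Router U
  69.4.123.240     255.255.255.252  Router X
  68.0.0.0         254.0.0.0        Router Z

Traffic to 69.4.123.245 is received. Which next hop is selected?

Routes whose prefix contains 69.4.123.245:
  0.0.0.0/0 (default, matches everything) -> Router C
  68.0.0.0/6 (68.0.0.0 - 71.255.255.255) -> Router H
  68.0.0.0/7 (68.0.0.0 - 69.255.255.255) -> Router Z
  69.4.0.0/14 (69.4.0.0 - 69.7.255.255) -> Router N
More-specific entries that do NOT match:
  69.4.123.252/30 (69.4.123.252 - 69.4.123.255) does not contain 69.4.123.245
  69.4.123.240/30 (69.4.123.240 - 69.4.123.243) does not contain 69.4.123.245
  85.4.123.240/28 (85.4.123.240 - 85.4.123.255) does not contain 69.4.123.245
  69.0.123.240/28 (69.0.123.240 - 69.0.123.255) does not contain 69.4.123.245
  69.4.123.192/27 (69.4.123.192 - 69.4.123.223) does not contain 69.4.123.245
  65.4.122.0/23 (65.4.122.0 - 65.4.123.255) does not contain 69.4.123.245
  197.4.64.0/18 (197.4.64.0 - 197.4.127.255) does not contain 69.4.123.245
  69.4.192.0/18 (69.4.192.0 - 69.4.255.255) does not contain 69.4.123.245
Longest matching prefix is /14 -> next hop Router N.

Router N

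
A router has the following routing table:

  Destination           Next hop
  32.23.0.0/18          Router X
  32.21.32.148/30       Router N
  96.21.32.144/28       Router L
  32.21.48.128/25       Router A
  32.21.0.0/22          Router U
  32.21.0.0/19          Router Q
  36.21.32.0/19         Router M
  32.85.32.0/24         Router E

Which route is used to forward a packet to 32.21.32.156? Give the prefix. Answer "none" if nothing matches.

32.21.32.156 is outside every listed prefix and there is no default route.

none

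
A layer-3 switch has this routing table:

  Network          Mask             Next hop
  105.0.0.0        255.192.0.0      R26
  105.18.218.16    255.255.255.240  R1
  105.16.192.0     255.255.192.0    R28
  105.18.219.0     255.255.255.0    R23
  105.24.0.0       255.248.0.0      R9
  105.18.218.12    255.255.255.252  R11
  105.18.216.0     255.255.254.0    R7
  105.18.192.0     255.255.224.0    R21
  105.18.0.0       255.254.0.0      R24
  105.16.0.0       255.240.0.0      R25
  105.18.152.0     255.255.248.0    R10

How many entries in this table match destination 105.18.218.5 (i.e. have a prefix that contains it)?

Prefixes containing 105.18.218.5:
  105.0.0.0/10 (105.0.0.0 - 105.63.255.255)
  105.16.0.0/12 (105.16.0.0 - 105.31.255.255)
  105.18.0.0/15 (105.18.0.0 - 105.19.255.255)
  105.18.192.0/19 (105.18.192.0 - 105.18.223.255)
Total matching entries: 4.

4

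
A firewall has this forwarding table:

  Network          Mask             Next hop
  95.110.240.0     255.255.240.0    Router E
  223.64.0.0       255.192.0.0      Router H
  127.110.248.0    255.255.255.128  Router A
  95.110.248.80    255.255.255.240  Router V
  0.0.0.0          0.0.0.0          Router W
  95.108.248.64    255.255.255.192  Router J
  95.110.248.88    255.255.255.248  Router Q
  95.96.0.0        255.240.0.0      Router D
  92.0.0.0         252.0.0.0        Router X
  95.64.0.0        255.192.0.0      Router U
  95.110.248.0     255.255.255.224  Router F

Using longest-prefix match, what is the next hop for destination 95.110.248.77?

Router E

Routes whose prefix contains 95.110.248.77:
  0.0.0.0/0 (default, matches everything) -> Router W
  92.0.0.0/6 (92.0.0.0 - 95.255.255.255) -> Router X
  95.64.0.0/10 (95.64.0.0 - 95.127.255.255) -> Router U
  95.96.0.0/12 (95.96.0.0 - 95.111.255.255) -> Router D
  95.110.240.0/20 (95.110.240.0 - 95.110.255.255) -> Router E
More-specific entries that do NOT match:
  95.110.248.88/29 (95.110.248.88 - 95.110.248.95) does not contain 95.110.248.77
  95.110.248.80/28 (95.110.248.80 - 95.110.248.95) does not contain 95.110.248.77
  95.110.248.0/27 (95.110.248.0 - 95.110.248.31) does not contain 95.110.248.77
  95.108.248.64/26 (95.108.248.64 - 95.108.248.127) does not contain 95.110.248.77
  127.110.248.0/25 (127.110.248.0 - 127.110.248.127) does not contain 95.110.248.77
Longest matching prefix is /20 -> next hop Router E.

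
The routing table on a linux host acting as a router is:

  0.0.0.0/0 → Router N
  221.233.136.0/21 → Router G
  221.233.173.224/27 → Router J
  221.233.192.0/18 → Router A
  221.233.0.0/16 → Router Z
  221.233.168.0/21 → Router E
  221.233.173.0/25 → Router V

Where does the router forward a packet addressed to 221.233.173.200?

Routes whose prefix contains 221.233.173.200:
  0.0.0.0/0 (default, matches everything) -> Router N
  221.233.0.0/16 (221.233.0.0 - 221.233.255.255) -> Router Z
  221.233.168.0/21 (221.233.168.0 - 221.233.175.255) -> Router E
More-specific entries that do NOT match:
  221.233.173.224/27 (221.233.173.224 - 221.233.173.255) does not contain 221.233.173.200
  221.233.173.0/25 (221.233.173.0 - 221.233.173.127) does not contain 221.233.173.200
Longest matching prefix is /21 -> next hop Router E.

Router E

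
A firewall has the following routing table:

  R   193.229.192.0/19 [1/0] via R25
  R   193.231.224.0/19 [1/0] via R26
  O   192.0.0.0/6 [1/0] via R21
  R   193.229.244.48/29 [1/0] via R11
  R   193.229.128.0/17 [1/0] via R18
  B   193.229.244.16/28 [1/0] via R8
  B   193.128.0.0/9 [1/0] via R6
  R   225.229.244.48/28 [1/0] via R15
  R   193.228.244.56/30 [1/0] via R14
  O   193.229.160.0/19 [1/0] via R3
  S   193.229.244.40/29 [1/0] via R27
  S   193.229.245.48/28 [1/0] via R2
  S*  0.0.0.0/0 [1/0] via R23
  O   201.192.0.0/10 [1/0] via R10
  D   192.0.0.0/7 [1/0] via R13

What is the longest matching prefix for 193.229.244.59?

193.229.128.0/17

Entries matching 193.229.244.59:
  0.0.0.0/0 (default, matches everything)
  192.0.0.0/6 (192.0.0.0 - 195.255.255.255)
  192.0.0.0/7 (192.0.0.0 - 193.255.255.255)
  193.128.0.0/9 (193.128.0.0 - 193.255.255.255)
  193.229.128.0/17 (193.229.128.0 - 193.229.255.255)
Most specific is 193.229.128.0/17.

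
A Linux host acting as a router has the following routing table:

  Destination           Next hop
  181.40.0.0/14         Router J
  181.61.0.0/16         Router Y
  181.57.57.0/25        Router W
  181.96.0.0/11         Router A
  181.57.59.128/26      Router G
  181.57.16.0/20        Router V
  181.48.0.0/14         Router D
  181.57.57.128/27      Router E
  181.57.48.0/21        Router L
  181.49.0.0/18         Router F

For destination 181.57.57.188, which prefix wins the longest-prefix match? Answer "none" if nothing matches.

none

181.57.57.188 is outside every listed prefix and there is no default route.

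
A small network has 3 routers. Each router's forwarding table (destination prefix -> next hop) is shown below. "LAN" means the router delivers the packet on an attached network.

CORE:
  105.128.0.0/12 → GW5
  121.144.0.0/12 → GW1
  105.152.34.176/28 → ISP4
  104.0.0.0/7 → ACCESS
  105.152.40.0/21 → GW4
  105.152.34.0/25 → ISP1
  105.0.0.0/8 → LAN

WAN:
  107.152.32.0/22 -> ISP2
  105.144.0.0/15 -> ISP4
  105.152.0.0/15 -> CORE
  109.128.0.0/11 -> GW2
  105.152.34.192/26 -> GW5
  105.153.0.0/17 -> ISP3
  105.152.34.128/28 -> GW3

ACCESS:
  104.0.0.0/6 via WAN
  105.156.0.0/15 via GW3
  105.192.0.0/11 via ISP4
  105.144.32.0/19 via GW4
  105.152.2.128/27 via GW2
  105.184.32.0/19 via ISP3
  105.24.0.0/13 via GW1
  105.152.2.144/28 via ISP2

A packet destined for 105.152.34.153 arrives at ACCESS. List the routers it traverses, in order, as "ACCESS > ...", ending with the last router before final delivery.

At ACCESS: longest match for 105.152.34.153 is 104.0.0.0/6 -> WAN
At WAN: longest match for 105.152.34.153 is 105.152.0.0/15 -> CORE
At CORE: longest match for 105.152.34.153 is 105.0.0.0/8 -> LAN

ACCESS > WAN > CORE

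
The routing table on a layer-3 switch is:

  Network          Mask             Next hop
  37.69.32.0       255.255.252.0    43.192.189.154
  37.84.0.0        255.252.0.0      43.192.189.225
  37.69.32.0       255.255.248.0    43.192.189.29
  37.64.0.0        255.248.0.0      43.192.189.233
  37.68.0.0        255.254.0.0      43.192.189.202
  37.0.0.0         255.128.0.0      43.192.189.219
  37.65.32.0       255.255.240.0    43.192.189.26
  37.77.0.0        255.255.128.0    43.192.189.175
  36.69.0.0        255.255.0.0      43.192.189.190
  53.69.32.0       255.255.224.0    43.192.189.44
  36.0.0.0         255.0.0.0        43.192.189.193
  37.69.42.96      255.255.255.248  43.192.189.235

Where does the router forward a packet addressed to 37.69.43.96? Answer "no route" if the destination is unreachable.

Routes whose prefix contains 37.69.43.96:
  37.0.0.0/9 (37.0.0.0 - 37.127.255.255) -> 43.192.189.219
  37.64.0.0/13 (37.64.0.0 - 37.71.255.255) -> 43.192.189.233
  37.68.0.0/15 (37.68.0.0 - 37.69.255.255) -> 43.192.189.202
More-specific entries that do NOT match:
  37.69.42.96/29 (37.69.42.96 - 37.69.42.103) does not contain 37.69.43.96
  37.69.32.0/22 (37.69.32.0 - 37.69.35.255) does not contain 37.69.43.96
  37.69.32.0/21 (37.69.32.0 - 37.69.39.255) does not contain 37.69.43.96
  37.65.32.0/20 (37.65.32.0 - 37.65.47.255) does not contain 37.69.43.96
  53.69.32.0/19 (53.69.32.0 - 53.69.63.255) does not contain 37.69.43.96
  37.77.0.0/17 (37.77.0.0 - 37.77.127.255) does not contain 37.69.43.96
  36.69.0.0/16 (36.69.0.0 - 36.69.255.255) does not contain 37.69.43.96
Longest matching prefix is /15 -> next hop 43.192.189.202.

43.192.189.202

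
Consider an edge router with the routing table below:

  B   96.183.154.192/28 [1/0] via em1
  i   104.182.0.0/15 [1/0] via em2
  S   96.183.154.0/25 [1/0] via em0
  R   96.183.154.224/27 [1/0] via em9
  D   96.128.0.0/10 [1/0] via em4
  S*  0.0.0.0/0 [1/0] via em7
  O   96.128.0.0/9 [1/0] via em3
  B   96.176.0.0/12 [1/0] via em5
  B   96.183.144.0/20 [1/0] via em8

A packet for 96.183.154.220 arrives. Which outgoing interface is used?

em8

Routes whose prefix contains 96.183.154.220:
  0.0.0.0/0 (default, matches everything) -> em7
  96.128.0.0/9 (96.128.0.0 - 96.255.255.255) -> em3
  96.128.0.0/10 (96.128.0.0 - 96.191.255.255) -> em4
  96.176.0.0/12 (96.176.0.0 - 96.191.255.255) -> em5
  96.183.144.0/20 (96.183.144.0 - 96.183.159.255) -> em8
More-specific entries that do NOT match:
  96.183.154.192/28 (96.183.154.192 - 96.183.154.207) does not contain 96.183.154.220
  96.183.154.224/27 (96.183.154.224 - 96.183.154.255) does not contain 96.183.154.220
  96.183.154.0/25 (96.183.154.0 - 96.183.154.127) does not contain 96.183.154.220
Longest matching prefix is /20 -> interface em8.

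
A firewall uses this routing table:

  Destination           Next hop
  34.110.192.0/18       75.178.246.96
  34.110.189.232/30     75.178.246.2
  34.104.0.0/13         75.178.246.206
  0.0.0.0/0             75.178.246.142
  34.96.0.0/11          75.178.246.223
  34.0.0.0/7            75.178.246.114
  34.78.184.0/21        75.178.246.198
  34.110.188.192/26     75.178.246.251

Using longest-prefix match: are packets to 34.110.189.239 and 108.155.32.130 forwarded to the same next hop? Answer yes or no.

no

34.110.189.239: longest match 34.104.0.0/13 -> 75.178.246.206
108.155.32.130: longest match 0.0.0.0/0 -> 75.178.246.142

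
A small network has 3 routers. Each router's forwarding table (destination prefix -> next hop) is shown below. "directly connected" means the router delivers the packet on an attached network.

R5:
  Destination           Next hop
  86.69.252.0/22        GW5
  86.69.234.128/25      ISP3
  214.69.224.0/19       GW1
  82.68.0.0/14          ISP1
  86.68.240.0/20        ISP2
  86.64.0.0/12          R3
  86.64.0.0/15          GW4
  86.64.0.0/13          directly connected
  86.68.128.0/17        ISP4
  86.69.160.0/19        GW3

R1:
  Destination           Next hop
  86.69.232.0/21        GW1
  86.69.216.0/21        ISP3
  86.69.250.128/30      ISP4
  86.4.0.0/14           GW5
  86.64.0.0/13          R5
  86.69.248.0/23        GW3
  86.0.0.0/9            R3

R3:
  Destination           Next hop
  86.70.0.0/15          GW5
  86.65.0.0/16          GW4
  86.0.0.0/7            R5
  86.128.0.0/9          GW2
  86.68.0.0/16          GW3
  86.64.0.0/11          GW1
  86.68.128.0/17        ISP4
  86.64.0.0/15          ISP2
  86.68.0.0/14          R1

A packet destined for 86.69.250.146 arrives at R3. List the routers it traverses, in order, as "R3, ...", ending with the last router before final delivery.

R3, R1, R5

At R3: longest match for 86.69.250.146 is 86.68.0.0/14 -> R1
At R1: longest match for 86.69.250.146 is 86.64.0.0/13 -> R5
At R5: longest match for 86.69.250.146 is 86.64.0.0/13 -> directly connected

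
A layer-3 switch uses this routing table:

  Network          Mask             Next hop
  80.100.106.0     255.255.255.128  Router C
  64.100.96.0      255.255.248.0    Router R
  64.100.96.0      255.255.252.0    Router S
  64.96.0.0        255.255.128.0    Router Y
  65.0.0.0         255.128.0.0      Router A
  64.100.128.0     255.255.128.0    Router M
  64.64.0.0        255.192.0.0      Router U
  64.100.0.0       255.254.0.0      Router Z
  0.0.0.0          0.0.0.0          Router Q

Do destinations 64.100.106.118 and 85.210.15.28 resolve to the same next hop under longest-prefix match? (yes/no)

64.100.106.118: longest match 64.100.0.0/15 -> Router Z
85.210.15.28: longest match 0.0.0.0/0 -> Router Q

no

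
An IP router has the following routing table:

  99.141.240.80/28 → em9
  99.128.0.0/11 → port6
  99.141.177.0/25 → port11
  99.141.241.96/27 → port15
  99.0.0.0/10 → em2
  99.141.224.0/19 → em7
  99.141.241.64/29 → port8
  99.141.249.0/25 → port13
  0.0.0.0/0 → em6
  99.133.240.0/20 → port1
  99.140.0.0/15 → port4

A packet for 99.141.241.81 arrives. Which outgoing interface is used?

em7

Routes whose prefix contains 99.141.241.81:
  0.0.0.0/0 (default, matches everything) -> em6
  99.128.0.0/11 (99.128.0.0 - 99.159.255.255) -> port6
  99.140.0.0/15 (99.140.0.0 - 99.141.255.255) -> port4
  99.141.224.0/19 (99.141.224.0 - 99.141.255.255) -> em7
More-specific entries that do NOT match:
  99.141.241.64/29 (99.141.241.64 - 99.141.241.71) does not contain 99.141.241.81
  99.141.240.80/28 (99.141.240.80 - 99.141.240.95) does not contain 99.141.241.81
  99.141.241.96/27 (99.141.241.96 - 99.141.241.127) does not contain 99.141.241.81
  99.141.177.0/25 (99.141.177.0 - 99.141.177.127) does not contain 99.141.241.81
  99.141.249.0/25 (99.141.249.0 - 99.141.249.127) does not contain 99.141.241.81
  99.133.240.0/20 (99.133.240.0 - 99.133.255.255) does not contain 99.141.241.81
Longest matching prefix is /19 -> interface em7.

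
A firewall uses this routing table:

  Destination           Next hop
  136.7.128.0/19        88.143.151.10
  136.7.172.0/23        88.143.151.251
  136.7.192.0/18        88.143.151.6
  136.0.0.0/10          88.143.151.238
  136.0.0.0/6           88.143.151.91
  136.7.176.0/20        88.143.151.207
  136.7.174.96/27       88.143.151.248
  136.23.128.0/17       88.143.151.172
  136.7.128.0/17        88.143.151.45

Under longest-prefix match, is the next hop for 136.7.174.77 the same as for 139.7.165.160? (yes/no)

no

136.7.174.77: longest match 136.7.128.0/17 -> 88.143.151.45
139.7.165.160: longest match 136.0.0.0/6 -> 88.143.151.91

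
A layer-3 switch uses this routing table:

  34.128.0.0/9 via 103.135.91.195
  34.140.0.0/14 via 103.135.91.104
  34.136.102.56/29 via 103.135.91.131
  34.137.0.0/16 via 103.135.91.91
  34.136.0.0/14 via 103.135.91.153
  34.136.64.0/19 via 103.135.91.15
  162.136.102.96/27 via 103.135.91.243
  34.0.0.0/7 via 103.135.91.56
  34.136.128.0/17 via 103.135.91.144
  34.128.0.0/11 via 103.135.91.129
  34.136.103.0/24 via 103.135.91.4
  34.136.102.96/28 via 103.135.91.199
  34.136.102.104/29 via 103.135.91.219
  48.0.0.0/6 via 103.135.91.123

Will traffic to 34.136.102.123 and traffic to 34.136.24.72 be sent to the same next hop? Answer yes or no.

yes

34.136.102.123: longest match 34.136.0.0/14 -> 103.135.91.153
34.136.24.72: longest match 34.136.0.0/14 -> 103.135.91.153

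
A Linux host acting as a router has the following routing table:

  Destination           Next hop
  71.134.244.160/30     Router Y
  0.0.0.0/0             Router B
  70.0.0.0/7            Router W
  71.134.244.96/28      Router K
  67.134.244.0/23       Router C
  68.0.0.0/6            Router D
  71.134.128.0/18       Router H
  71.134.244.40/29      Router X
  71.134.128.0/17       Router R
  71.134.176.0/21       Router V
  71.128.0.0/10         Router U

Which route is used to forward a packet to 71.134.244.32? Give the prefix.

Entries matching 71.134.244.32:
  0.0.0.0/0 (default, matches everything)
  68.0.0.0/6 (68.0.0.0 - 71.255.255.255)
  70.0.0.0/7 (70.0.0.0 - 71.255.255.255)
  71.128.0.0/10 (71.128.0.0 - 71.191.255.255)
  71.134.128.0/17 (71.134.128.0 - 71.134.255.255)
Most specific is 71.134.128.0/17.

71.134.128.0/17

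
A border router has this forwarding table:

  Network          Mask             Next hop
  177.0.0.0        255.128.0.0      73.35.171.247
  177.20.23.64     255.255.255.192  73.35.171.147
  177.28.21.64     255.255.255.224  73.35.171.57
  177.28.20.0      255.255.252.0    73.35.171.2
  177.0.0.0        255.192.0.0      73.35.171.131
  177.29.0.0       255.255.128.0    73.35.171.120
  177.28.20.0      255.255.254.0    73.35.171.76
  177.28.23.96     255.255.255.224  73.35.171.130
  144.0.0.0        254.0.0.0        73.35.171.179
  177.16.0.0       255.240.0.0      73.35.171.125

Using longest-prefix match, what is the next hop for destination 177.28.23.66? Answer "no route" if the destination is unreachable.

73.35.171.2

Routes whose prefix contains 177.28.23.66:
  177.0.0.0/9 (177.0.0.0 - 177.127.255.255) -> 73.35.171.247
  177.0.0.0/10 (177.0.0.0 - 177.63.255.255) -> 73.35.171.131
  177.16.0.0/12 (177.16.0.0 - 177.31.255.255) -> 73.35.171.125
  177.28.20.0/22 (177.28.20.0 - 177.28.23.255) -> 73.35.171.2
More-specific entries that do NOT match:
  177.28.21.64/27 (177.28.21.64 - 177.28.21.95) does not contain 177.28.23.66
  177.28.23.96/27 (177.28.23.96 - 177.28.23.127) does not contain 177.28.23.66
  177.20.23.64/26 (177.20.23.64 - 177.20.23.127) does not contain 177.28.23.66
  177.28.20.0/23 (177.28.20.0 - 177.28.21.255) does not contain 177.28.23.66
Longest matching prefix is /22 -> next hop 73.35.171.2.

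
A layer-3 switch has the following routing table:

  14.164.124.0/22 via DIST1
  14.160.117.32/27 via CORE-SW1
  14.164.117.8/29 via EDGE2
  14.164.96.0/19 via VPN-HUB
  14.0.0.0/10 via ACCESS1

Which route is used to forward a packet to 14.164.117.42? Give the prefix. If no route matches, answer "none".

14.164.96.0/19

Entries matching 14.164.117.42:
  14.164.96.0/19 (14.164.96.0 - 14.164.127.255)
Most specific is 14.164.96.0/19.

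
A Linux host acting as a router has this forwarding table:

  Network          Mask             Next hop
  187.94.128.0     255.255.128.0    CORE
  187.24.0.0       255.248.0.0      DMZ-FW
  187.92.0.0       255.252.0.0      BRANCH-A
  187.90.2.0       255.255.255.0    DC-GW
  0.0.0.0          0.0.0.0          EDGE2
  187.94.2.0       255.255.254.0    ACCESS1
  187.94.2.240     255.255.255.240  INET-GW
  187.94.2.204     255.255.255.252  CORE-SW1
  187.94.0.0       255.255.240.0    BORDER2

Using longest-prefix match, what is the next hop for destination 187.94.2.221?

ACCESS1

Routes whose prefix contains 187.94.2.221:
  0.0.0.0/0 (default, matches everything) -> EDGE2
  187.92.0.0/14 (187.92.0.0 - 187.95.255.255) -> BRANCH-A
  187.94.0.0/20 (187.94.0.0 - 187.94.15.255) -> BORDER2
  187.94.2.0/23 (187.94.2.0 - 187.94.3.255) -> ACCESS1
More-specific entries that do NOT match:
  187.94.2.204/30 (187.94.2.204 - 187.94.2.207) does not contain 187.94.2.221
  187.94.2.240/28 (187.94.2.240 - 187.94.2.255) does not contain 187.94.2.221
  187.90.2.0/24 (187.90.2.0 - 187.90.2.255) does not contain 187.94.2.221
Longest matching prefix is /23 -> next hop ACCESS1.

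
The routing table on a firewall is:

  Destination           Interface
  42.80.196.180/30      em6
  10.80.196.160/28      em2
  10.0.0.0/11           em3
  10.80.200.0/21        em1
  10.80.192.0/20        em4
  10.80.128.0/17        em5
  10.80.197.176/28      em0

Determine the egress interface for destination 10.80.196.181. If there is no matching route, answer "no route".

em4

Routes whose prefix contains 10.80.196.181:
  10.80.128.0/17 (10.80.128.0 - 10.80.255.255) -> em5
  10.80.192.0/20 (10.80.192.0 - 10.80.207.255) -> em4
More-specific entries that do NOT match:
  42.80.196.180/30 (42.80.196.180 - 42.80.196.183) does not contain 10.80.196.181
  10.80.196.160/28 (10.80.196.160 - 10.80.196.175) does not contain 10.80.196.181
  10.80.197.176/28 (10.80.197.176 - 10.80.197.191) does not contain 10.80.196.181
  10.80.200.0/21 (10.80.200.0 - 10.80.207.255) does not contain 10.80.196.181
Longest matching prefix is /20 -> interface em4.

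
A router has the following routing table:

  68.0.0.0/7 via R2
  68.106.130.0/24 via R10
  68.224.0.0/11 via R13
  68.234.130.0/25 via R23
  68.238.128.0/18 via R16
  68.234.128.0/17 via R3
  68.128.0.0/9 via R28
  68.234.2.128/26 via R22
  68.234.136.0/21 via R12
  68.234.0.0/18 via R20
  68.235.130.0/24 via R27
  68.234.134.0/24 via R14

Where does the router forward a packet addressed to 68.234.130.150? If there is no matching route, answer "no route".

Routes whose prefix contains 68.234.130.150:
  68.0.0.0/7 (68.0.0.0 - 69.255.255.255) -> R2
  68.128.0.0/9 (68.128.0.0 - 68.255.255.255) -> R28
  68.224.0.0/11 (68.224.0.0 - 68.255.255.255) -> R13
  68.234.128.0/17 (68.234.128.0 - 68.234.255.255) -> R3
More-specific entries that do NOT match:
  68.234.2.128/26 (68.234.2.128 - 68.234.2.191) does not contain 68.234.130.150
  68.234.130.0/25 (68.234.130.0 - 68.234.130.127) does not contain 68.234.130.150
  68.106.130.0/24 (68.106.130.0 - 68.106.130.255) does not contain 68.234.130.150
  68.235.130.0/24 (68.235.130.0 - 68.235.130.255) does not contain 68.234.130.150
  68.234.134.0/24 (68.234.134.0 - 68.234.134.255) does not contain 68.234.130.150
  68.234.136.0/21 (68.234.136.0 - 68.234.143.255) does not contain 68.234.130.150
  68.238.128.0/18 (68.238.128.0 - 68.238.191.255) does not contain 68.234.130.150
  68.234.0.0/18 (68.234.0.0 - 68.234.63.255) does not contain 68.234.130.150
Longest matching prefix is /17 -> next hop R3.

R3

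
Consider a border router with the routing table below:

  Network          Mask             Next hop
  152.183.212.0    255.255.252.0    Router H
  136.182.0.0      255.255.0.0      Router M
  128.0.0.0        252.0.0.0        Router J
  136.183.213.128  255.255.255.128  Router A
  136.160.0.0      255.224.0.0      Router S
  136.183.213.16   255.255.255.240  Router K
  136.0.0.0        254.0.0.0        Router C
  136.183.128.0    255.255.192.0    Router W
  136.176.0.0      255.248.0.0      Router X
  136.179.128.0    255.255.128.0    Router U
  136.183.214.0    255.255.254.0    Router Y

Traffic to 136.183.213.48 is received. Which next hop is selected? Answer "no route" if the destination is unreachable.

Router X

Routes whose prefix contains 136.183.213.48:
  136.0.0.0/7 (136.0.0.0 - 137.255.255.255) -> Router C
  136.160.0.0/11 (136.160.0.0 - 136.191.255.255) -> Router S
  136.176.0.0/13 (136.176.0.0 - 136.183.255.255) -> Router X
More-specific entries that do NOT match:
  136.183.213.16/28 (136.183.213.16 - 136.183.213.31) does not contain 136.183.213.48
  136.183.213.128/25 (136.183.213.128 - 136.183.213.255) does not contain 136.183.213.48
  136.183.214.0/23 (136.183.214.0 - 136.183.215.255) does not contain 136.183.213.48
  152.183.212.0/22 (152.183.212.0 - 152.183.215.255) does not contain 136.183.213.48
  136.183.128.0/18 (136.183.128.0 - 136.183.191.255) does not contain 136.183.213.48
  136.179.128.0/17 (136.179.128.0 - 136.179.255.255) does not contain 136.183.213.48
  136.182.0.0/16 (136.182.0.0 - 136.182.255.255) does not contain 136.183.213.48
Longest matching prefix is /13 -> next hop Router X.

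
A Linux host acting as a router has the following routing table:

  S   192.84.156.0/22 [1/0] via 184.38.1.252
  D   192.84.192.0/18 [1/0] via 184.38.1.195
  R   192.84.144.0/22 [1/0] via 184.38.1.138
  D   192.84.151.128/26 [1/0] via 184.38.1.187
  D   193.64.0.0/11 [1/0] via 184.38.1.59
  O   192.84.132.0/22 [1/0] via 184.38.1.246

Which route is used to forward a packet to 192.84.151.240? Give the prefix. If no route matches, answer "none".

192.84.151.240 is outside every listed prefix and there is no default route.

none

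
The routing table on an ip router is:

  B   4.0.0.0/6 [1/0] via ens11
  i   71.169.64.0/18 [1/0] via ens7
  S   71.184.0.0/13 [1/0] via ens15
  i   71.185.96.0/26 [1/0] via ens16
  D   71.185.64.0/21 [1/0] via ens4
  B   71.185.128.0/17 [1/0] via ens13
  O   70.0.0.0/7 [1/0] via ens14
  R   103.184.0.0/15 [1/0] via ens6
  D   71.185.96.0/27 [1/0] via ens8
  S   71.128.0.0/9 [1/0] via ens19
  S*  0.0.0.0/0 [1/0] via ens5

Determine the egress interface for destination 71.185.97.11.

ens15

Routes whose prefix contains 71.185.97.11:
  0.0.0.0/0 (default, matches everything) -> ens5
  70.0.0.0/7 (70.0.0.0 - 71.255.255.255) -> ens14
  71.128.0.0/9 (71.128.0.0 - 71.255.255.255) -> ens19
  71.184.0.0/13 (71.184.0.0 - 71.191.255.255) -> ens15
More-specific entries that do NOT match:
  71.185.96.0/27 (71.185.96.0 - 71.185.96.31) does not contain 71.185.97.11
  71.185.96.0/26 (71.185.96.0 - 71.185.96.63) does not contain 71.185.97.11
  71.185.64.0/21 (71.185.64.0 - 71.185.71.255) does not contain 71.185.97.11
  71.169.64.0/18 (71.169.64.0 - 71.169.127.255) does not contain 71.185.97.11
  71.185.128.0/17 (71.185.128.0 - 71.185.255.255) does not contain 71.185.97.11
  103.184.0.0/15 (103.184.0.0 - 103.185.255.255) does not contain 71.185.97.11
Longest matching prefix is /13 -> interface ens15.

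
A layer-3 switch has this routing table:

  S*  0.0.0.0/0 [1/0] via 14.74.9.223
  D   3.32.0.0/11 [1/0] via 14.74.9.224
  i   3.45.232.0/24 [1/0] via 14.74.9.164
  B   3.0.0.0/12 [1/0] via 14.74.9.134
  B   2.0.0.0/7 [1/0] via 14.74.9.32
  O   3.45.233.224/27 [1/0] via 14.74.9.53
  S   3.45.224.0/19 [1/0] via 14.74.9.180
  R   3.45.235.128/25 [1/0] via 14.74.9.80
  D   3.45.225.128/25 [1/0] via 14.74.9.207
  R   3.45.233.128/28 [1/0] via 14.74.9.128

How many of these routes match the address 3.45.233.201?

4

Prefixes containing 3.45.233.201:
  0.0.0.0/0 (default, matches everything)
  2.0.0.0/7 (2.0.0.0 - 3.255.255.255)
  3.32.0.0/11 (3.32.0.0 - 3.63.255.255)
  3.45.224.0/19 (3.45.224.0 - 3.45.255.255)
Total matching entries: 4.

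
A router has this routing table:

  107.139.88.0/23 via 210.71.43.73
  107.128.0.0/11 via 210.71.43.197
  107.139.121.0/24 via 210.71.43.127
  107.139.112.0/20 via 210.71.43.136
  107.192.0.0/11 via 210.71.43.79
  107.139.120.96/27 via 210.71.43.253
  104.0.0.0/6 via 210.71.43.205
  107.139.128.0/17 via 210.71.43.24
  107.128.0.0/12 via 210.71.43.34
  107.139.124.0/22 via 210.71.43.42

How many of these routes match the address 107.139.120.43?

4

Prefixes containing 107.139.120.43:
  104.0.0.0/6 (104.0.0.0 - 107.255.255.255)
  107.128.0.0/11 (107.128.0.0 - 107.159.255.255)
  107.128.0.0/12 (107.128.0.0 - 107.143.255.255)
  107.139.112.0/20 (107.139.112.0 - 107.139.127.255)
Total matching entries: 4.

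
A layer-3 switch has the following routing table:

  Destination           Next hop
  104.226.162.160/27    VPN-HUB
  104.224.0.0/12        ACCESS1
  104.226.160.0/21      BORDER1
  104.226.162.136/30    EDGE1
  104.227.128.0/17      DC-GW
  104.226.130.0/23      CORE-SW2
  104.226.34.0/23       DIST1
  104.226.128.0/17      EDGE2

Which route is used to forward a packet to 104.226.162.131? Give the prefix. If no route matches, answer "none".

Entries matching 104.226.162.131:
  104.224.0.0/12 (104.224.0.0 - 104.239.255.255)
  104.226.128.0/17 (104.226.128.0 - 104.226.255.255)
  104.226.160.0/21 (104.226.160.0 - 104.226.167.255)
Most specific is 104.226.160.0/21.

104.226.160.0/21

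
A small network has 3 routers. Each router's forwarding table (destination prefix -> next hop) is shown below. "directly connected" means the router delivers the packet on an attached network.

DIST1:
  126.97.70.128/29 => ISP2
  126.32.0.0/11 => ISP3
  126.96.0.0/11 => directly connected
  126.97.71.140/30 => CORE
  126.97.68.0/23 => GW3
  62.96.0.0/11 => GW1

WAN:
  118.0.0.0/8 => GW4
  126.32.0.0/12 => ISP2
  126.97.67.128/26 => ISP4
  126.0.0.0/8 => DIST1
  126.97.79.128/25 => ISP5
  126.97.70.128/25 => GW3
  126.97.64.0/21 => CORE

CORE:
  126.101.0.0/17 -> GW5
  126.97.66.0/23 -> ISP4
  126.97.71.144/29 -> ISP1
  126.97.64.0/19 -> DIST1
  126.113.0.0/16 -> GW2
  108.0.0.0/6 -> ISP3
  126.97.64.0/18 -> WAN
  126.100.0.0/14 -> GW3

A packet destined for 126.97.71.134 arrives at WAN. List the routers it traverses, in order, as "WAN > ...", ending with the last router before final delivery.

At WAN: longest match for 126.97.71.134 is 126.97.64.0/21 -> CORE
At CORE: longest match for 126.97.71.134 is 126.97.64.0/19 -> DIST1
At DIST1: longest match for 126.97.71.134 is 126.96.0.0/11 -> directly connected

WAN > CORE > DIST1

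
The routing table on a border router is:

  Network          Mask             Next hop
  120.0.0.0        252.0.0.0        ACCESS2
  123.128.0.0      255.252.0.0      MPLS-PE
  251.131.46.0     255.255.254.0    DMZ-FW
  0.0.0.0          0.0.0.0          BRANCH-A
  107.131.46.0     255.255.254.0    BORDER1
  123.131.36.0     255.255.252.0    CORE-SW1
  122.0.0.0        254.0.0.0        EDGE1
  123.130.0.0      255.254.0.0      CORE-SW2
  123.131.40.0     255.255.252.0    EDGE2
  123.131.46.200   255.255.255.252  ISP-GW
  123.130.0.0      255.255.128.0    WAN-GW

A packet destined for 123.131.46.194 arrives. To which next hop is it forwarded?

Routes whose prefix contains 123.131.46.194:
  0.0.0.0/0 (default, matches everything) -> BRANCH-A
  120.0.0.0/6 (120.0.0.0 - 123.255.255.255) -> ACCESS2
  122.0.0.0/7 (122.0.0.0 - 123.255.255.255) -> EDGE1
  123.128.0.0/14 (123.128.0.0 - 123.131.255.255) -> MPLS-PE
  123.130.0.0/15 (123.130.0.0 - 123.131.255.255) -> CORE-SW2
More-specific entries that do NOT match:
  123.131.46.200/30 (123.131.46.200 - 123.131.46.203) does not contain 123.131.46.194
  251.131.46.0/23 (251.131.46.0 - 251.131.47.255) does not contain 123.131.46.194
  107.131.46.0/23 (107.131.46.0 - 107.131.47.255) does not contain 123.131.46.194
  123.131.36.0/22 (123.131.36.0 - 123.131.39.255) does not contain 123.131.46.194
  123.131.40.0/22 (123.131.40.0 - 123.131.43.255) does not contain 123.131.46.194
  123.130.0.0/17 (123.130.0.0 - 123.130.127.255) does not contain 123.131.46.194
Longest matching prefix is /15 -> next hop CORE-SW2.

CORE-SW2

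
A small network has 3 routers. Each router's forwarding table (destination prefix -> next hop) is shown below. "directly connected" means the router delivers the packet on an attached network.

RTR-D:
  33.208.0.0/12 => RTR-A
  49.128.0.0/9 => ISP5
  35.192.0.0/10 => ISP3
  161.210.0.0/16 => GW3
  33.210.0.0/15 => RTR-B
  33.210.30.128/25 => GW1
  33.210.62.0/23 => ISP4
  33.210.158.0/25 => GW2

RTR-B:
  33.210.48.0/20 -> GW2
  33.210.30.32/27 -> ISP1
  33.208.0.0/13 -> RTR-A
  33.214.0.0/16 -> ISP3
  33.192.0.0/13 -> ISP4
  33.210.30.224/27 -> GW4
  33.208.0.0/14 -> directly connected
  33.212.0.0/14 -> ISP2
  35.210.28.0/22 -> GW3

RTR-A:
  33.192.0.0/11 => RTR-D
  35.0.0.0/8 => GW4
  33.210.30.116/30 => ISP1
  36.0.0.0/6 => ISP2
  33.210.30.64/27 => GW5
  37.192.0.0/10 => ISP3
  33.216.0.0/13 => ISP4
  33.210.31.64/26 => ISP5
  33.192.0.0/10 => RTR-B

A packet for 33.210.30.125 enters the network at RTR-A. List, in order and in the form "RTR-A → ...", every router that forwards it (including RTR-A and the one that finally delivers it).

RTR-A → RTR-D → RTR-B

At RTR-A: longest match for 33.210.30.125 is 33.192.0.0/11 -> RTR-D
At RTR-D: longest match for 33.210.30.125 is 33.210.0.0/15 -> RTR-B
At RTR-B: longest match for 33.210.30.125 is 33.208.0.0/14 -> directly connected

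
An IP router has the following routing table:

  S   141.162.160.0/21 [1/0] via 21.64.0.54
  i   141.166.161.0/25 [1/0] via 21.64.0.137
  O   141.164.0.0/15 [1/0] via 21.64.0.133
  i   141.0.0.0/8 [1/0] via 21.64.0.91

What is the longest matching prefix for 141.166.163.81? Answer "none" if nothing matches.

Entries matching 141.166.163.81:
  141.0.0.0/8 (141.0.0.0 - 141.255.255.255)
Most specific is 141.0.0.0/8.

141.0.0.0/8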